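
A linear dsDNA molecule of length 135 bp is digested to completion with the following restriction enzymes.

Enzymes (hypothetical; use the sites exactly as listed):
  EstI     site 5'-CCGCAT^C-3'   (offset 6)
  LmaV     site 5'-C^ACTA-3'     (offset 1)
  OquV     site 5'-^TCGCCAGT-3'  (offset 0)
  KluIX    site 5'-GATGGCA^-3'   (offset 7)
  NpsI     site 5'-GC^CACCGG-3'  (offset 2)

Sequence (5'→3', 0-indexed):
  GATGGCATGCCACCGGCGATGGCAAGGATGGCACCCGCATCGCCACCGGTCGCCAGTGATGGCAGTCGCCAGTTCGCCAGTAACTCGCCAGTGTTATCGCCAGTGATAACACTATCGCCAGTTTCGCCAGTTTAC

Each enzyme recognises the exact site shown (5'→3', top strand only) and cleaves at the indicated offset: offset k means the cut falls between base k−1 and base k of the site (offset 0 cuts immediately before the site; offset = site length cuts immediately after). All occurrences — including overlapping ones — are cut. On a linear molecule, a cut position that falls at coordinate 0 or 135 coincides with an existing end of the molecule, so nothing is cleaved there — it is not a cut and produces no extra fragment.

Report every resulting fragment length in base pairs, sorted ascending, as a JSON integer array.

[1,3,3,4,6,7,7,8,9,9,11,12,12,14,14,15]

Per-enzyme occurrences:
  EstI (CCGCATC, off=6): starts [34] → cuts [40]
  LmaV (CACTA, off=1): starts [109] → cuts [110]
  OquV (TCGCCAGT, off=0): starts [49, 65, 73, 84, 96, 114, 123] → cuts [49, 65, 73, 84, 96, 114, 123]
  KluIX (GATGGCA, off=7): starts [0, 17, 26, 57] → cuts [7, 24, 33, 64]
  NpsI (GCCACCGG, off=2): starts [8, 41] → cuts [10, 43]

Pooled cuts: [7, 10, 24, 33, 40, 43, 49, 64, 65, 73, 84, 96, 110, 114, 123]

Fragment lengths:
  [0,7): 7 bp
  [7,10): 3 bp
  [10,24): 14 bp
  [24,33): 9 bp
  [33,40): 7 bp
  [40,43): 3 bp
  [43,49): 6 bp
  [49,64): 15 bp
  [64,65): 1 bp
  [65,73): 8 bp
  [73,84): 11 bp
  [84,96): 12 bp
  [96,110): 14 bp
  [110,114): 4 bp
  [114,123): 9 bp
  [123,135): 12 bp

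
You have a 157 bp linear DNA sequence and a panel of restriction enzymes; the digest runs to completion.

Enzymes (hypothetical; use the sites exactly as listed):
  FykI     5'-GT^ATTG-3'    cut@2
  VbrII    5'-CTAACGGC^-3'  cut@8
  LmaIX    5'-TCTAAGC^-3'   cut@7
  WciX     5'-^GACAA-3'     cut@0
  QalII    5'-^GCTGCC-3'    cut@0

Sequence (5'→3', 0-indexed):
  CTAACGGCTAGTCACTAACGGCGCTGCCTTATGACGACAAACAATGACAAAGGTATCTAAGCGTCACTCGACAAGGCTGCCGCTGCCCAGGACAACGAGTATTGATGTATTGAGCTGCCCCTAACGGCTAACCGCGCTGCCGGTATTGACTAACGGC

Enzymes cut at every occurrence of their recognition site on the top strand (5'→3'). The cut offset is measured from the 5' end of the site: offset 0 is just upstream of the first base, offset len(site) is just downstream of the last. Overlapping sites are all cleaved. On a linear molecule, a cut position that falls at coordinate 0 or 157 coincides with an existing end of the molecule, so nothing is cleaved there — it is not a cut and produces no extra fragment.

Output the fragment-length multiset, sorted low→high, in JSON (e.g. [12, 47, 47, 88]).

[5,6,6,7,7,8,8,9,9,10,10,13,13,14,15,17]

Scan for sites:
  FykI (GTATTG, off=2): starts [98, 106, 142] → cuts [100, 108, 144]
  VbrII (CTAACGGC, off=8): starts [0, 14, 120, 149] → cuts [8, 22, 128] (position 157 is a terminus of the linear molecule — no cut)
  LmaIX (TCTAAGC, off=7): starts [55] → cuts [62]
  WciX (GACAA, off=0): starts [35, 45, 69, 90] → cuts [35, 45, 69, 90]
  QalII (GCTGCC, off=0): starts [22, 75, 81, 113, 135] → cuts [22, 75, 81, 113, 135]

All cut coordinates (distinct, sorted): [8, 22, 35, 45, 62, 69, 75, 81, 90, 100, 108, 113, 128, 135, 144]

Fragment lengths:
  [0,8): 8 bp
  [8,22): 14 bp
  [22,35): 13 bp
  [35,45): 10 bp
  [45,62): 17 bp
  [62,69): 7 bp
  [69,75): 6 bp
  [75,81): 6 bp
  [81,90): 9 bp
  [90,100): 10 bp
  [100,108): 8 bp
  [108,113): 5 bp
  [113,128): 15 bp
  [128,135): 7 bp
  [135,144): 9 bp
  [144,157): 13 bp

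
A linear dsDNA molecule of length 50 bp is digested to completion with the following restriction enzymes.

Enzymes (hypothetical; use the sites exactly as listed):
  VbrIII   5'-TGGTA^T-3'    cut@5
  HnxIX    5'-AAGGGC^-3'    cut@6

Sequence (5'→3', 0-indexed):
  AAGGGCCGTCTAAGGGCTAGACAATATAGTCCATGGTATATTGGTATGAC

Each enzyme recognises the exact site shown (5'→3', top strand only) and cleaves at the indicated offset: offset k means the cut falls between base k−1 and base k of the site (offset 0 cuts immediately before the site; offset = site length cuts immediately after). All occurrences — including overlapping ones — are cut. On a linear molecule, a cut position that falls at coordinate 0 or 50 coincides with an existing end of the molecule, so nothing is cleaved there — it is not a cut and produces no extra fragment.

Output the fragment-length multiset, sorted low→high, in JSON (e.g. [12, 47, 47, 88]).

Per-enzyme occurrences:
  VbrIII TGGTAT/5: at [33, 41] ⇒ [38, 46]
  HnxIX AAGGGC/6: at [0, 11] ⇒ [6, 17]

Pooled cuts: [6, 17, 38, 46]

Fragment lengths:
  [0,6): 6 bp
  [6,17): 11 bp
  [17,38): 21 bp
  [38,46): 8 bp
  [46,50): 4 bp

[4,6,8,11,21]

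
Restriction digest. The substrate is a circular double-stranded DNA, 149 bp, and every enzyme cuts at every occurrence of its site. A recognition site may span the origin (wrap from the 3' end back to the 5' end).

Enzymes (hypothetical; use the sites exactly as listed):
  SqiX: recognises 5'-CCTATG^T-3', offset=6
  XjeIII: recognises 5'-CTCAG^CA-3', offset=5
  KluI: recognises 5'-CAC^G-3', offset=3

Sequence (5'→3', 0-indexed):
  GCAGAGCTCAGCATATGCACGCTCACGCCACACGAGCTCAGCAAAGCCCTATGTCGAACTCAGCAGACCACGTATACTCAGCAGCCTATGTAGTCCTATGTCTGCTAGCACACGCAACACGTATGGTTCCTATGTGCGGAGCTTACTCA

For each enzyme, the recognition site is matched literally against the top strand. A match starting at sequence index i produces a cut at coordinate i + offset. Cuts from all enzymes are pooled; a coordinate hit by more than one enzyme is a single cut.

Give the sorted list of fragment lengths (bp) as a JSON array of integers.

[6,7,7,8,8,9,9,10,10,10,10,12,13,14,16]

Scan for sites:
  SqiX CCTATGT/6: at [47, 84, 94, 128] ⇒ [53, 90, 100, 134]
  XjeIII CTCAGCA/5: at [6, 36, 58, 76, 145] ⇒ [1, 11, 41, 63, 81]
  KluI CACG/3: at [17, 23, 30, 68, 110, 117] ⇒ [20, 26, 33, 71, 113, 120]

Pooled cuts: [1, 11, 20, 26, 33, 41, 53, 63, 71, 81, 90, 100, 113, 120, 134]

Fragment lengths:
  1→11: 10 bp
  11→20: 9 bp
  20→26: 6 bp
  26→33: 7 bp
  33→41: 8 bp
  41→53: 12 bp
  53→63: 10 bp
  63→71: 8 bp
  71→81: 10 bp
  81→90: 9 bp
  90→100: 10 bp
  100→113: 13 bp
  113→120: 7 bp
  120→134: 14 bp
  134→1 (wrap): 149-134+1 = 16 bp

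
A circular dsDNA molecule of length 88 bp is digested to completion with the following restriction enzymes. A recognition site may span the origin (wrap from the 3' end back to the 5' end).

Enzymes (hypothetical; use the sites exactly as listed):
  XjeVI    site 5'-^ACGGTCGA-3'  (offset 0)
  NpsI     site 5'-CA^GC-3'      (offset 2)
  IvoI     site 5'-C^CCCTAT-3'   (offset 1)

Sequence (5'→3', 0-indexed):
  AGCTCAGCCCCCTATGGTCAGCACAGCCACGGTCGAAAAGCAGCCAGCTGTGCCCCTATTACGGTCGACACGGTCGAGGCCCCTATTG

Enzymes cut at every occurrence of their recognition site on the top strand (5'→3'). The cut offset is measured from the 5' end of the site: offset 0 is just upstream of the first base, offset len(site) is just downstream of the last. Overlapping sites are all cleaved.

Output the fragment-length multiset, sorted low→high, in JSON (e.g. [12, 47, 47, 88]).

Scan for sites:
  XjeVI (ACGGTCGA, off=0): starts [28, 60, 69] → cuts [28, 60, 69]
  NpsI (CAGC, off=2): starts [4, 18, 23, 40, 44] → cuts [6, 20, 25, 42, 46]
  IvoI (CCCCTAT, off=1): starts [8, 52, 79] → cuts [9, 53, 80]

Pooled cuts: [6, 9, 20, 25, 28, 42, 46, 53, 60, 69, 80]

Fragment lengths:
  6→9: 3 bp
  9→20: 11 bp
  20→25: 5 bp
  25→28: 3 bp
  28→42: 14 bp
  42→46: 4 bp
  46→53: 7 bp
  53→60: 7 bp
  60→69: 9 bp
  69→80: 11 bp
  80→6 (wrap): 88-80+6 = 14 bp

[3,3,4,5,7,7,9,11,11,14,14]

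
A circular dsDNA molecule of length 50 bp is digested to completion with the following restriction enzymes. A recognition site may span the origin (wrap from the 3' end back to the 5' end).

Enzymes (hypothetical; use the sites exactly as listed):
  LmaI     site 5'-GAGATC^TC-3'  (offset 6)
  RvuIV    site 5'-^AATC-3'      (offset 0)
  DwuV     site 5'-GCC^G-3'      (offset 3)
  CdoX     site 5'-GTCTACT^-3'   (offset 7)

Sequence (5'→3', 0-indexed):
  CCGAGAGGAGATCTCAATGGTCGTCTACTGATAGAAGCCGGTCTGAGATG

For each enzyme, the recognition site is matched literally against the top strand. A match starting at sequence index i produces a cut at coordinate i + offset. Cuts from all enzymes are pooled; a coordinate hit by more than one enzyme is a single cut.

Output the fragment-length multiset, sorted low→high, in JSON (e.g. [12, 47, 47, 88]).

[10,11,13,16]

Site scan:
  LmaI GAGATCTC/6: at [7] ⇒ [13]
  RvuIV (AATC, off=0): no sites
  DwuV GCCG/3: at [36, 49] ⇒ [2, 39]
  CdoX GTCTACT/7: at [22] ⇒ [29]

Pooled cuts: [2, 13, 29, 39]

Fragment lengths:
  2→13: 11 bp
  13→29: 16 bp
  29→39: 10 bp
  39→2 (wrap): 50-39+2 = 13 bp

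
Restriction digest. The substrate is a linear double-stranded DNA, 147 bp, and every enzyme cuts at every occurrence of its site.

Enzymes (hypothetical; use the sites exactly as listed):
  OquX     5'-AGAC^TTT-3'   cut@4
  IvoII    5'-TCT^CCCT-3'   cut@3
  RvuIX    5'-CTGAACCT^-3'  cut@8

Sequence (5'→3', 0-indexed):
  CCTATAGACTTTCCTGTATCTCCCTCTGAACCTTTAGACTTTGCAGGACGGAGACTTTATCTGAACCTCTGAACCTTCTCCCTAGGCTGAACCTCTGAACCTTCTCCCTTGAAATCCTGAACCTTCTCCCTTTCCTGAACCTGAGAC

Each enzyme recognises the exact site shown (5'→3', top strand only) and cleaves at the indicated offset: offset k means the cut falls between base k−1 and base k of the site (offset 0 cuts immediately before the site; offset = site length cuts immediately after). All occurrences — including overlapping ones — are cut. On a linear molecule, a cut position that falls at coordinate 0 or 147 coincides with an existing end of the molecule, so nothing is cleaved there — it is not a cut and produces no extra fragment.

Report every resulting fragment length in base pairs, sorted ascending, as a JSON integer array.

Site scan:
  OquX AGACTTT/4: at [5, 35, 51] ⇒ [9, 39, 55]
  IvoII TCTCCCT/3: at [18, 76, 102, 124] ⇒ [21, 79, 105, 127]
  RvuIX CTGAACCT/8: at [25, 60, 68, 86, 94, 116, 134] ⇒ [33, 68, 76, 94, 102, 124, 142]

All cut coordinates (distinct, sorted): [9, 21, 33, 39, 55, 68, 76, 79, 94, 102, 105, 124, 127, 142]

Fragment lengths:
  [0,9): 9 bp
  [9,21): 12 bp
  [21,33): 12 bp
  [33,39): 6 bp
  [39,55): 16 bp
  [55,68): 13 bp
  [68,76): 8 bp
  [76,79): 3 bp
  [79,94): 15 bp
  [94,102): 8 bp
  [102,105): 3 bp
  [105,124): 19 bp
  [124,127): 3 bp
  [127,142): 15 bp
  [142,147): 5 bp

[3,3,3,5,6,8,8,9,12,12,13,15,15,16,19]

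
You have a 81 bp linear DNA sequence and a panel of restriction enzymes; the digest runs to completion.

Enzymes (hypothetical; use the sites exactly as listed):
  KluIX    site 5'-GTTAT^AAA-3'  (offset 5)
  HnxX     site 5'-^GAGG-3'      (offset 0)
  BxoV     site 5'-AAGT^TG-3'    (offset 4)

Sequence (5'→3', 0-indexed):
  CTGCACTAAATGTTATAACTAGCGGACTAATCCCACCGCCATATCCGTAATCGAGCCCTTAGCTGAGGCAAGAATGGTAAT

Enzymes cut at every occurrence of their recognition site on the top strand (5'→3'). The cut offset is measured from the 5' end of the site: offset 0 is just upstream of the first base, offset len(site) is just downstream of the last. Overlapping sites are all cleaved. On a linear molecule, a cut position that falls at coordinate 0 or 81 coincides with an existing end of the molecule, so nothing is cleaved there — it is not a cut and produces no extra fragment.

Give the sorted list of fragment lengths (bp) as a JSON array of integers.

[17,64]

Scan for sites:
  KluIX (GTTATAAA, off=5): no sites
  HnxX GAGG/0: at [64] ⇒ [64]
  BxoV (AAGTTG, off=4): no sites

Pooled cuts: [64]

Fragment lengths:
  [0,64): 64 bp
  [64,81): 17 bp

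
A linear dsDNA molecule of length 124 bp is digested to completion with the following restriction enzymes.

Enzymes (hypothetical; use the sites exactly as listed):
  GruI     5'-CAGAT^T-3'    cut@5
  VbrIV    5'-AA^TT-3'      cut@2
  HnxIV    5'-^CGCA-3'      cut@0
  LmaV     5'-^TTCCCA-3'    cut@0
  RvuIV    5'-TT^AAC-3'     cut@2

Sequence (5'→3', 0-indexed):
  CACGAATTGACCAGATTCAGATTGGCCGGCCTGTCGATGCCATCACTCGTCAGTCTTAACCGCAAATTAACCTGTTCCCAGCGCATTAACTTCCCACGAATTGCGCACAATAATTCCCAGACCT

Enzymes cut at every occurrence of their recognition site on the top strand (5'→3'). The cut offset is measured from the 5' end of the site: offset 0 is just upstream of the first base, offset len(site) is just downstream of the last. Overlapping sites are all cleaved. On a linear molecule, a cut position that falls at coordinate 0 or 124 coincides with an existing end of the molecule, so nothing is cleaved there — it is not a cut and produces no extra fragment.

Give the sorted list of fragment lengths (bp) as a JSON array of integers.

Scan for sites:
  GruI (CAGATT, off=5): starts [11, 17] → cuts [16, 22]
  VbrIV (AATT, off=2): starts [4, 64, 98, 111] → cuts [6, 66, 100, 113]
  HnxIV (CGCA, off=0): starts [60, 81, 103] → cuts [60, 81, 103]
  LmaV (TTCCCA, off=0): starts [74, 90, 113] → cuts [74, 90, 113]
  RvuIV (TTAAC, off=2): starts [55, 66, 85] → cuts [57, 68, 87]

All cut coordinates (distinct, sorted): [6, 16, 22, 57, 60, 66, 68, 74, 81, 87, 90, 100, 103, 113]

Fragments:
  [0,6): 6 bp
  [6,16): 10 bp
  [16,22): 6 bp
  [22,57): 35 bp
  [57,60): 3 bp
  [60,66): 6 bp
  [66,68): 2 bp
  [68,74): 6 bp
  [74,81): 7 bp
  [81,87): 6 bp
  [87,90): 3 bp
  [90,100): 10 bp
  [100,103): 3 bp
  [103,113): 10 bp
  [113,124): 11 bp

[2,3,3,3,6,6,6,6,6,7,10,10,10,11,35]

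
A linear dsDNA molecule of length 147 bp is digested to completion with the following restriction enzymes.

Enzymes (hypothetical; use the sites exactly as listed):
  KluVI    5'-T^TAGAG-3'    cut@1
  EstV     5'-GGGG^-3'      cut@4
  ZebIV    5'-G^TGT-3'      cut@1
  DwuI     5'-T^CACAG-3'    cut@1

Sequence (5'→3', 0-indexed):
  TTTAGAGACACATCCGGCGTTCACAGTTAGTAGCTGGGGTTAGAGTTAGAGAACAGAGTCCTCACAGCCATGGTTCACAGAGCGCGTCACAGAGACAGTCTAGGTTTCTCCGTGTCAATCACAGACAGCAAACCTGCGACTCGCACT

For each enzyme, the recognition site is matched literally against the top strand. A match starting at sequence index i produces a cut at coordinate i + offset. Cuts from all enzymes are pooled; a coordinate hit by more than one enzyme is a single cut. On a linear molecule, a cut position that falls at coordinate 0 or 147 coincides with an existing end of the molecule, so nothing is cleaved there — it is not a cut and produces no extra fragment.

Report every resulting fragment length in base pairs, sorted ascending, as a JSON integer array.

Scan for sites:
  KluVI TTAGAG/1: at [1, 39, 45] ⇒ [2, 40, 46]
  EstV GGGG/4: at [35] ⇒ [39]
  ZebIV GTGT/1: at [111] ⇒ [112]
  DwuI TCACAG/1: at [20, 61, 74, 86, 118] ⇒ [21, 62, 75, 87, 119]

All cut coordinates (distinct, sorted): [2, 21, 39, 40, 46, 62, 75, 87, 112, 119]

Fragments:
  [0,2): 2 bp
  [2,21): 19 bp
  [21,39): 18 bp
  [39,40): 1 bp
  [40,46): 6 bp
  [46,62): 16 bp
  [62,75): 13 bp
  [75,87): 12 bp
  [87,112): 25 bp
  [112,119): 7 bp
  [119,147): 28 bp

[1,2,6,7,12,13,16,18,19,25,28]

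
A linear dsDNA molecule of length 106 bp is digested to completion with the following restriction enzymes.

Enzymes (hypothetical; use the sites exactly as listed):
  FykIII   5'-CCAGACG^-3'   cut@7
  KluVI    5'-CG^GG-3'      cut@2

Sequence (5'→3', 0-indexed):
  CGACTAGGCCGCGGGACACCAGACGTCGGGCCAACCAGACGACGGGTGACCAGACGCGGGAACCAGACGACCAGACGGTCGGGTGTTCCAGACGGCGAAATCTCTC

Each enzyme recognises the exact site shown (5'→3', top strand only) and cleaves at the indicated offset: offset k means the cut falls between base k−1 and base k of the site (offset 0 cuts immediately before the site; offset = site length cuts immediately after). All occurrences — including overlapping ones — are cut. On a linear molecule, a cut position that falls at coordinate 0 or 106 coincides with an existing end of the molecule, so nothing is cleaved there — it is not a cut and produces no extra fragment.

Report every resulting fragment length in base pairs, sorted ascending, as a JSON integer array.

[2,3,3,4,8,11,12,12,12,13,13,13]

Scan for sites:
  FykIII (CCAGACG, off=7): starts [18, 34, 49, 62, 70, 87] → cuts [25, 41, 56, 69, 77, 94]
  KluVI (CGGG, off=2): starts [11, 26, 42, 56, 79] → cuts [13, 28, 44, 58, 81]

All cut coordinates (distinct, sorted): [13, 25, 28, 41, 44, 56, 58, 69, 77, 81, 94]

Fragments:
  [0,13): 13 bp
  [13,25): 12 bp
  [25,28): 3 bp
  [28,41): 13 bp
  [41,44): 3 bp
  [44,56): 12 bp
  [56,58): 2 bp
  [58,69): 11 bp
  [69,77): 8 bp
  [77,81): 4 bp
  [81,94): 13 bp
  [94,106): 12 bp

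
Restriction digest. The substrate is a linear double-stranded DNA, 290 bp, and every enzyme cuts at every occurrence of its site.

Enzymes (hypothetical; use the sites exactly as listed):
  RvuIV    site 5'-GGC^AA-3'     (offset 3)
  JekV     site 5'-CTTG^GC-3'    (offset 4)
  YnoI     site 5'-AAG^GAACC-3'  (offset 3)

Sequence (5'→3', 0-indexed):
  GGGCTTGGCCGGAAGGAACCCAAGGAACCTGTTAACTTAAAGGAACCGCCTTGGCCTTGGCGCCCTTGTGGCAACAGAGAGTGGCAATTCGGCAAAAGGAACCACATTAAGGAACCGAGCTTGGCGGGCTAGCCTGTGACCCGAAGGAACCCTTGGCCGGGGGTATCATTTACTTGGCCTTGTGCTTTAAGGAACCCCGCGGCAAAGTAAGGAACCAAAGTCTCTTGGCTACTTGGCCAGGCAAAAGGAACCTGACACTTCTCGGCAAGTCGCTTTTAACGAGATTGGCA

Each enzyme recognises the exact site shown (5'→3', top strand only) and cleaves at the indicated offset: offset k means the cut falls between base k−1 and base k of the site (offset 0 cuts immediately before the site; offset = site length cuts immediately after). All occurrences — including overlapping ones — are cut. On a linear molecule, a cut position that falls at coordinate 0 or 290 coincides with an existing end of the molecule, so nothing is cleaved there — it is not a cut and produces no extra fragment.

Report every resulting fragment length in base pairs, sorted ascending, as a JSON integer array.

[5,5,6,7,7,8,8,8,8,9,9,11,12,12,13,13,13,15,16,18,19,21,23,24]

Site scan:
  RvuIV GGCAA/3: at [69, 82, 90, 200, 239, 263] ⇒ [72, 85, 93, 203, 242, 266]
  JekV CTTGGC/4: at [3, 49, 55, 119, 151, 172, 223, 231] ⇒ [7, 53, 59, 123, 155, 176, 227, 235]
  YnoI AAGGAACC/3: at [12, 21, 39, 95, 108, 143, 188, 208, 244] ⇒ [15, 24, 42, 98, 111, 146, 191, 211, 247]

Pooled cuts: [7, 15, 24, 42, 53, 59, 72, 85, 93, 98, 111, 123, 146, 155, 176, 191, 203, 211, 227, 235, 242, 247, 266]

Fragment lengths:
  [0,7): 7 bp
  [7,15): 8 bp
  [15,24): 9 bp
  [24,42): 18 bp
  [42,53): 11 bp
  [53,59): 6 bp
  [59,72): 13 bp
  [72,85): 13 bp
  [85,93): 8 bp
  [93,98): 5 bp
  [98,111): 13 bp
  [111,123): 12 bp
  [123,146): 23 bp
  [146,155): 9 bp
  [155,176): 21 bp
  [176,191): 15 bp
  [191,203): 12 bp
  [203,211): 8 bp
  [211,227): 16 bp
  [227,235): 8 bp
  [235,242): 7 bp
  [242,247): 5 bp
  [247,266): 19 bp
  [266,290): 24 bp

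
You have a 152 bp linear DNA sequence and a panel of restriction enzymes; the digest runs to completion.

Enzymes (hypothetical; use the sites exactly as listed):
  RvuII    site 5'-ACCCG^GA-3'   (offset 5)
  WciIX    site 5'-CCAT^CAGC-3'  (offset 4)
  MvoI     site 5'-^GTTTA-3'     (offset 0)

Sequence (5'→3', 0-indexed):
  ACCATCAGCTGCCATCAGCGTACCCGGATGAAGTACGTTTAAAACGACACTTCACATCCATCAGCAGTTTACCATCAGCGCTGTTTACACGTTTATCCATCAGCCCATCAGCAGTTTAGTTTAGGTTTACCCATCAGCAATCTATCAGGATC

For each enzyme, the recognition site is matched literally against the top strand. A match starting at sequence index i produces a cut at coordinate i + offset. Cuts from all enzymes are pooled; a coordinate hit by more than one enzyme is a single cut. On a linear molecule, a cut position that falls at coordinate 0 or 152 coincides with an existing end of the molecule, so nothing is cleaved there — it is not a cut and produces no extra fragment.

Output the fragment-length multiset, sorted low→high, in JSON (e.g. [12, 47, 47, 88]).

[5,5,5,5,6,7,8,8,9,10,10,10,10,11,18,25]

Scan for sites:
  RvuII ACCCGGA/5: at [21] ⇒ [26]
  WciIX CCATCAGC/4: at [1, 11, 57, 71, 96, 104, 130] ⇒ [5, 15, 61, 75, 100, 108, 134]
  MvoI GTTTA/0: at [36, 66, 82, 90, 113, 118, 124] ⇒ [36, 66, 82, 90, 113, 118, 124]

All cut coordinates (distinct, sorted): [5, 15, 26, 36, 61, 66, 75, 82, 90, 100, 108, 113, 118, 124, 134]

Fragments:
  [0,5): 5 bp
  [5,15): 10 bp
  [15,26): 11 bp
  [26,36): 10 bp
  [36,61): 25 bp
  [61,66): 5 bp
  [66,75): 9 bp
  [75,82): 7 bp
  [82,90): 8 bp
  [90,100): 10 bp
  [100,108): 8 bp
  [108,113): 5 bp
  [113,118): 5 bp
  [118,124): 6 bp
  [124,134): 10 bp
  [134,152): 18 bp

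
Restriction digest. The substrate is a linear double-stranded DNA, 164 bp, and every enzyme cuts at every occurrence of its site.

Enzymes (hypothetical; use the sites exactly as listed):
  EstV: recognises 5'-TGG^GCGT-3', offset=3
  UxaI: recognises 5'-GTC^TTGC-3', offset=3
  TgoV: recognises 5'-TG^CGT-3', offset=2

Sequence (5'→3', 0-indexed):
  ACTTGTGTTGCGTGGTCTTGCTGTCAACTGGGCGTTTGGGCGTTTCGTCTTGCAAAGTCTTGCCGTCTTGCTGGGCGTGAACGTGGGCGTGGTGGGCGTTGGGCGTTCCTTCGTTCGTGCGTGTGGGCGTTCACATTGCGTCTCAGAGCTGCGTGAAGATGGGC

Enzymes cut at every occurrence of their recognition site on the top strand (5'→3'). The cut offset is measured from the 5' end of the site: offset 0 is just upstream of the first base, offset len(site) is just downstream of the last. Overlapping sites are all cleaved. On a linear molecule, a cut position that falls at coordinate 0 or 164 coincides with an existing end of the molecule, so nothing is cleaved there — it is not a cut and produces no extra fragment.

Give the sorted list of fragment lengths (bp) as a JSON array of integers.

[7,7,7,7,8,8,9,10,10,10,12,12,13,13,14,17]

Scan for sites:
  EstV (TGGGCGT, off=3): starts [28, 36, 71, 83, 92, 99, 123] → cuts [31, 39, 74, 86, 95, 102, 126]
  UxaI (GTCTTGC, off=3): starts [14, 46, 56, 64] → cuts [17, 49, 59, 67]
  TgoV (TGCGT, off=2): starts [8, 117, 136, 149] → cuts [10, 119, 138, 151]

All cut coordinates (distinct, sorted): [10, 17, 31, 39, 49, 59, 67, 74, 86, 95, 102, 119, 126, 138, 151]

Fragments:
  [0,10): 10 bp
  [10,17): 7 bp
  [17,31): 14 bp
  [31,39): 8 bp
  [39,49): 10 bp
  [49,59): 10 bp
  [59,67): 8 bp
  [67,74): 7 bp
  [74,86): 12 bp
  [86,95): 9 bp
  [95,102): 7 bp
  [102,119): 17 bp
  [119,126): 7 bp
  [126,138): 12 bp
  [138,151): 13 bp
  [151,164): 13 bp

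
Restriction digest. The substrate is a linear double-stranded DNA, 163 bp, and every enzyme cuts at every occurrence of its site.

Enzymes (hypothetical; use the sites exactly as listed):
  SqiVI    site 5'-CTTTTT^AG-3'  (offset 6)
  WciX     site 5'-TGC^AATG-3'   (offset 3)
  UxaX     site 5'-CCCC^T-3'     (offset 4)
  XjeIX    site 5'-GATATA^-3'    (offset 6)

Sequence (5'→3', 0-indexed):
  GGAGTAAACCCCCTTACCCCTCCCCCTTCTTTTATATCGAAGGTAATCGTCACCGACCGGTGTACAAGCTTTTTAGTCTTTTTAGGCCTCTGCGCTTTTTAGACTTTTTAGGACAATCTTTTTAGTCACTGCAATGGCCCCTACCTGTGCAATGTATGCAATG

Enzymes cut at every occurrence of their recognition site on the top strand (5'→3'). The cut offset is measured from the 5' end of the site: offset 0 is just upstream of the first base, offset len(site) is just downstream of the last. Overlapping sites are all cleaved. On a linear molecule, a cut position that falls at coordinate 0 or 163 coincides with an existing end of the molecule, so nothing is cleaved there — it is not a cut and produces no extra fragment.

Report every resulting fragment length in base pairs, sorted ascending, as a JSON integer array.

[4,6,7,9,9,9,9,9,9,13,14,17,48]

Scan for sites:
  SqiVI (CTTTTTAG, off=6): starts [68, 77, 94, 103, 117] → cuts [74, 83, 100, 109, 123]
  WciX (TGCAATG, off=3): starts [129, 147, 156] → cuts [132, 150, 159]
  UxaX (CCCCT, off=4): starts [9, 16, 22, 137] → cuts [13, 20, 26, 141]
  XjeIX (GATATA, off=6): no sites

Pooled cuts: [13, 20, 26, 74, 83, 100, 109, 123, 132, 141, 150, 159]

Fragment lengths:
  [0,13): 13 bp
  [13,20): 7 bp
  [20,26): 6 bp
  [26,74): 48 bp
  [74,83): 9 bp
  [83,100): 17 bp
  [100,109): 9 bp
  [109,123): 14 bp
  [123,132): 9 bp
  [132,141): 9 bp
  [141,150): 9 bp
  [150,159): 9 bp
  [159,163): 4 bp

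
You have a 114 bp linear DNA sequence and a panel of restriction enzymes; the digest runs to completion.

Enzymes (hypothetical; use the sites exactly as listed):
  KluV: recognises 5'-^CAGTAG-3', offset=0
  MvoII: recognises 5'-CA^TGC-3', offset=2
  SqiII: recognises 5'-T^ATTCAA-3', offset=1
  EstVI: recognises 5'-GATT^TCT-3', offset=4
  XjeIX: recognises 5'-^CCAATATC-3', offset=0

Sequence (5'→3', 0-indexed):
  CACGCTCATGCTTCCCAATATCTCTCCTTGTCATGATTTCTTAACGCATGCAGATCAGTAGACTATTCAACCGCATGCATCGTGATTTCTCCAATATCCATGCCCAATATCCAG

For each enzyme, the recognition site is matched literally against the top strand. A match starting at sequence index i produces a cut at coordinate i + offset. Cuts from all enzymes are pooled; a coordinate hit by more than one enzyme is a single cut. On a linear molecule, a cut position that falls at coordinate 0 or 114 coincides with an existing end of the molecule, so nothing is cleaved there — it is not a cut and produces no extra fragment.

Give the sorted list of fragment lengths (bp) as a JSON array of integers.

[3,3,6,7,8,9,10,10,11,11,12,24]

Site scan:
  KluV CAGTAG/0: at [55] ⇒ [55]
  MvoII CATGC/2: at [6, 46, 73, 98] ⇒ [8, 48, 75, 100]
  SqiII TATTCAA/1: at [63] ⇒ [64]
  EstVI GATTTCT/4: at [34, 83] ⇒ [38, 87]
  XjeIX CCAATATC/0: at [14, 90, 103] ⇒ [14, 90, 103]

All cut coordinates (distinct, sorted): [8, 14, 38, 48, 55, 64, 75, 87, 90, 100, 103]

Fragments:
  [0,8): 8 bp
  [8,14): 6 bp
  [14,38): 24 bp
  [38,48): 10 bp
  [48,55): 7 bp
  [55,64): 9 bp
  [64,75): 11 bp
  [75,87): 12 bp
  [87,90): 3 bp
  [90,100): 10 bp
  [100,103): 3 bp
  [103,114): 11 bp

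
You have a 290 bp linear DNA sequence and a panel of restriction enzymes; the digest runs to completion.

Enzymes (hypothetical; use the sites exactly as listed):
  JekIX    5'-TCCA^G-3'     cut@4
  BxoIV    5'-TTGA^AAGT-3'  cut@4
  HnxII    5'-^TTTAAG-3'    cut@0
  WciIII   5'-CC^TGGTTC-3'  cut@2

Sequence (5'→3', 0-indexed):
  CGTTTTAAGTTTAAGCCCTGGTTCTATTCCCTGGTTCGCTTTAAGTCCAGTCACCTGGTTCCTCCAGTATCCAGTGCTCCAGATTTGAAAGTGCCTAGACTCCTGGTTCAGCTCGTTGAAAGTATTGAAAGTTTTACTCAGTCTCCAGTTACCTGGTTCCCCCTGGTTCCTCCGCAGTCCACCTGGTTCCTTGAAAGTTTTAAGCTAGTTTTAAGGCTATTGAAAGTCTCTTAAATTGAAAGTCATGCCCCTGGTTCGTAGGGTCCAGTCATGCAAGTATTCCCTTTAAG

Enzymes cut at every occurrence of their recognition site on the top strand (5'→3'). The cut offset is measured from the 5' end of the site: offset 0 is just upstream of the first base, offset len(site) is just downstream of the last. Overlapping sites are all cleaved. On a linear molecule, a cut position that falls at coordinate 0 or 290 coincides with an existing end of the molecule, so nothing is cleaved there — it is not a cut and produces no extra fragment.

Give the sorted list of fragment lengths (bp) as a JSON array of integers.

Scan for sites:
  JekIX (TCCAG, off=4): starts [45, 62, 69, 77, 143, 263] → cuts [49, 66, 73, 81, 147, 267]
  BxoIV (TTGAAAGT, off=4): starts [84, 115, 124, 190, 219, 235] → cuts [88, 119, 128, 194, 223, 239]
  HnxII (TTTAAG, off=0): starts [3, 9, 39, 198, 209, 284] → cuts [3, 9, 39, 198, 209, 284]
  WciIII (CCTGGTTC, off=2): starts [16, 29, 53, 101, 151, 161, 181, 249] → cuts [18, 31, 55, 103, 153, 163, 183, 251]

All cut coordinates (distinct, sorted): [3, 9, 18, 31, 39, 49, 55, 66, 73, 81, 88, 103, 119, 128, 147, 153, 163, 183, 194, 198, 209, 223, 239, 251, 267, 284]

Fragments:
  [0,3): 3 bp
  [3,9): 6 bp
  [9,18): 9 bp
  [18,31): 13 bp
  [31,39): 8 bp
  [39,49): 10 bp
  [49,55): 6 bp
  [55,66): 11 bp
  [66,73): 7 bp
  [73,81): 8 bp
  [81,88): 7 bp
  [88,103): 15 bp
  [103,119): 16 bp
  [119,128): 9 bp
  [128,147): 19 bp
  [147,153): 6 bp
  [153,163): 10 bp
  [163,183): 20 bp
  [183,194): 11 bp
  [194,198): 4 bp
  [198,209): 11 bp
  [209,223): 14 bp
  [223,239): 16 bp
  [239,251): 12 bp
  [251,267): 16 bp
  [267,284): 17 bp
  [284,290): 6 bp

[3,4,6,6,6,6,7,7,8,8,9,9,10,10,11,11,11,12,13,14,15,16,16,16,17,19,20]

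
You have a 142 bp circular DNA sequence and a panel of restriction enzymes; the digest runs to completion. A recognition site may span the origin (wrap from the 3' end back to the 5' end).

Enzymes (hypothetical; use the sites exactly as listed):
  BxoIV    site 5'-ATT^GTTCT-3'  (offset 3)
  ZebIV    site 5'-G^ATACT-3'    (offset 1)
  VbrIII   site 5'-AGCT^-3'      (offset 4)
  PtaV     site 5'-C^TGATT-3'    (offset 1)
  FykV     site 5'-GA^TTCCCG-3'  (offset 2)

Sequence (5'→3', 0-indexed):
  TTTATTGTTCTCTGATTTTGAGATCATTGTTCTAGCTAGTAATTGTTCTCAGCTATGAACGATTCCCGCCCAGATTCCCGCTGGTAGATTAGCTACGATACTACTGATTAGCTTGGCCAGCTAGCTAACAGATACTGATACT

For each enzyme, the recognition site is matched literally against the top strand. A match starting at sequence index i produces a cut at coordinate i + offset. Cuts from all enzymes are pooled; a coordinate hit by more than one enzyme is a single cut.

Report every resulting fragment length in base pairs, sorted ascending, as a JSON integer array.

[3,4,5,6,6,7,7,8,9,9,9,10,11,12,16,20]

Per-enzyme occurrences:
  BxoIV (ATTGTTCT, off=3): starts [3, 25, 41] → cuts [6, 28, 44]
  ZebIV (GATACT, off=1): starts [96, 130, 136] → cuts [97, 131, 137]
  VbrIII (AGCT, off=4): starts [33, 50, 90, 109, 118, 122] → cuts [37, 54, 94, 113, 122, 126]
  PtaV (CTGATT, off=1): starts [11, 103] → cuts [12, 104]
  FykV (GATTCCCG, off=2): starts [60, 72] → cuts [62, 74]

All cut coordinates (distinct, sorted): [6, 12, 28, 37, 44, 54, 62, 74, 94, 97, 104, 113, 122, 126, 131, 137]

Fragment lengths:
  6→12: 6 bp
  12→28: 16 bp
  28→37: 9 bp
  37→44: 7 bp
  44→54: 10 bp
  54→62: 8 bp
  62→74: 12 bp
  74→94: 20 bp
  94→97: 3 bp
  97→104: 7 bp
  104→113: 9 bp
  113→122: 9 bp
  122→126: 4 bp
  126→131: 5 bp
  131→137: 6 bp
  137→6 (wrap): 142-137+6 = 11 bp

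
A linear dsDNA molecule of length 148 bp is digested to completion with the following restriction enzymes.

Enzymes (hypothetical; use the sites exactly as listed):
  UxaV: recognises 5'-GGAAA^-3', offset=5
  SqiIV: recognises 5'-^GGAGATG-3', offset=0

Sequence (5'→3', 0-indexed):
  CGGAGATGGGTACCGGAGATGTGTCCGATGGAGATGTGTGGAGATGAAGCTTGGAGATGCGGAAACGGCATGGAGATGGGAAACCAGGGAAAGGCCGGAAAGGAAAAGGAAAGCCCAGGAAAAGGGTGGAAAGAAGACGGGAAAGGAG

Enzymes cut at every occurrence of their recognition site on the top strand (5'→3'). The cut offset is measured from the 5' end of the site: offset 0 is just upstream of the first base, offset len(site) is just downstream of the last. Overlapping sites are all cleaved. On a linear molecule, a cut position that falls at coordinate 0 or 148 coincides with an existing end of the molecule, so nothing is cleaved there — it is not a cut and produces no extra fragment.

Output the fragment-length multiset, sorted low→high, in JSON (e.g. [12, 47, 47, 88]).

Scan for sites:
  UxaV GGAAA/5: at [60, 78, 87, 96, 101, 107, 117, 127, 139] ⇒ [65, 83, 92, 101, 106, 112, 122, 132, 144]
  SqiIV GGAGATG/0: at [1, 14, 29, 39, 52, 71] ⇒ [1, 14, 29, 39, 52, 71]

All cut coordinates (distinct, sorted): [1, 14, 29, 39, 52, 65, 71, 83, 92, 101, 106, 112, 122, 132, 144]

Fragments:
  [0,1): 1 bp
  [1,14): 13 bp
  [14,29): 15 bp
  [29,39): 10 bp
  [39,52): 13 bp
  [52,65): 13 bp
  [65,71): 6 bp
  [71,83): 12 bp
  [83,92): 9 bp
  [92,101): 9 bp
  [101,106): 5 bp
  [106,112): 6 bp
  [112,122): 10 bp
  [122,132): 10 bp
  [132,144): 12 bp
  [144,148): 4 bp

[1,4,5,6,6,9,9,10,10,10,12,12,13,13,13,15]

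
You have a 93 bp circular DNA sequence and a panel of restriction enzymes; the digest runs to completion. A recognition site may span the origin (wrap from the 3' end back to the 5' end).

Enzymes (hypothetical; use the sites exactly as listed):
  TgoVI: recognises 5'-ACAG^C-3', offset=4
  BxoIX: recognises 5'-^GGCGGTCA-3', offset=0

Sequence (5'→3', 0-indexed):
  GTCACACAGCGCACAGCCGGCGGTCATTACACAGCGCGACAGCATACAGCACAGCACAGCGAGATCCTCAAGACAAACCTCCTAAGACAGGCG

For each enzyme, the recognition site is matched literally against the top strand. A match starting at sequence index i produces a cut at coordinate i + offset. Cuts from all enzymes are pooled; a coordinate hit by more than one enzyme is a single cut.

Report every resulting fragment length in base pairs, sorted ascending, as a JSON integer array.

[2,5,5,7,7,8,13,16,30]

Site scan:
  TgoVI ACAGC/4: at [5, 12, 30, 38, 45, 50, 55] ⇒ [9, 16, 34, 42, 49, 54, 59]
  BxoIX GGCGGTCA/0: at [18, 89] ⇒ [18, 89]

Pooled cuts: [9, 16, 18, 34, 42, 49, 54, 59, 89]

Fragment lengths:
  9→16: 7 bp
  16→18: 2 bp
  18→34: 16 bp
  34→42: 8 bp
  42→49: 7 bp
  49→54: 5 bp
  54→59: 5 bp
  59→89: 30 bp
  89→9 (wrap): 93-89+9 = 13 bp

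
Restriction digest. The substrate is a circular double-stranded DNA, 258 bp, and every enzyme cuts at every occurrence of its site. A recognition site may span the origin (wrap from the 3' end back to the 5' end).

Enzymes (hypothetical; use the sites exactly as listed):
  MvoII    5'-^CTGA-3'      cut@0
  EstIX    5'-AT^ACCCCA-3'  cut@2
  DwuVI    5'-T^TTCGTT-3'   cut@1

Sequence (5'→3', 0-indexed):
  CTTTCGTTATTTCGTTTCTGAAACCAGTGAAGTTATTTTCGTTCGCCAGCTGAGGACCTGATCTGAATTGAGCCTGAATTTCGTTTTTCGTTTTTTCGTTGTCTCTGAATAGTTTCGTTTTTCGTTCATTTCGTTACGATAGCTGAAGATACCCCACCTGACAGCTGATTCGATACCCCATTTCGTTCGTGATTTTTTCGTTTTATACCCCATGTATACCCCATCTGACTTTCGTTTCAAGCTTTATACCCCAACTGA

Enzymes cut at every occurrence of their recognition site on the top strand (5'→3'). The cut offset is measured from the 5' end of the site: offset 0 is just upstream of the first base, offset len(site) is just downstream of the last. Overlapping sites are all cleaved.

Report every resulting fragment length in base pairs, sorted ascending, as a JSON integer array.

[5,6,6,6,7,7,7,7,7,7,7,7,8,8,8,8,9,9,10,10,10,11,11,12,13,15,17,20]

Scan for sites:
  MvoII CTGA/0: at [17, 49, 57, 62, 73, 104, 142, 157, 164, 224, 254] ⇒ [17, 49, 57, 62, 73, 104, 142, 157, 164, 224, 254]
  EstIX ATACCCCA/2: at [148, 172, 204, 215, 245] ⇒ [150, 174, 206, 217, 247]
  DwuVI TTTCGTT/1: at [1, 9, 36, 78, 85, 93, 112, 119, 128, 180, 195, 229] ⇒ [2, 10, 37, 79, 86, 94, 113, 120, 129, 181, 196, 230]

Pooled cuts: [2, 10, 17, 37, 49, 57, 62, 73, 79, 86, 94, 104, 113, 120, 129, 142, 150, 157, 164, 174, 181, 196, 206, 217, 224, 230, 247, 254]

Fragment lengths:
  2→10: 8 bp
  10→17: 7 bp
  17→37: 20 bp
  37→49: 12 bp
  49→57: 8 bp
  57→62: 5 bp
  62→73: 11 bp
  73→79: 6 bp
  79→86: 7 bp
  86→94: 8 bp
  94→104: 10 bp
  104→113: 9 bp
  113→120: 7 bp
  120→129: 9 bp
  129→142: 13 bp
  142→150: 8 bp
  150→157: 7 bp
  157→164: 7 bp
  164→174: 10 bp
  174→181: 7 bp
  181→196: 15 bp
  196→206: 10 bp
  206→217: 11 bp
  217→224: 7 bp
  224→230: 6 bp
  230→247: 17 bp
  247→254: 7 bp
  254→2 (wrap): 258-254+2 = 6 bp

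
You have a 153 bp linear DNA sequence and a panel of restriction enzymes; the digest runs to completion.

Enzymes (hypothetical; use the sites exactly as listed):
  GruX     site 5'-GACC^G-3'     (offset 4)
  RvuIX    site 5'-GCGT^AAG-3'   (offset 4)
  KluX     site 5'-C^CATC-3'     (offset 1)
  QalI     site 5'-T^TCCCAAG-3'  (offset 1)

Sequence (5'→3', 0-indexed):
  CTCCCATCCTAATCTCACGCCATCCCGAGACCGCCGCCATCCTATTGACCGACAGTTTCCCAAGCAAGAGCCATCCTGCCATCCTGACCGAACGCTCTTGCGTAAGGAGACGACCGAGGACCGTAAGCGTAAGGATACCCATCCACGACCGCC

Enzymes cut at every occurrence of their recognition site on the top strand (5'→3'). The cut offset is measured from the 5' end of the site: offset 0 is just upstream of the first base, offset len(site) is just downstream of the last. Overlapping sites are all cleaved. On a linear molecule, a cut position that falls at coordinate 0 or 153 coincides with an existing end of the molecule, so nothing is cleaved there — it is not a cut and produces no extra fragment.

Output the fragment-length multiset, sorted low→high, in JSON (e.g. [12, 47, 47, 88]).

[3,4,5,7,7,8,8,9,10,11,12,12,13,14,14,16]

Per-enzyme occurrences:
  GruX (GACCG, off=4): starts [28, 46, 85, 111, 118, 146] → cuts [32, 50, 89, 115, 122, 150]
  RvuIX (GCGTAAG, off=4): starts [99, 126] → cuts [103, 130]
  KluX (CCATC, off=1): starts [3, 19, 36, 70, 78, 138] → cuts [4, 20, 37, 71, 79, 139]
  QalI (TTCCCAAG, off=1): starts [56] → cuts [57]

Pooled cuts: [4, 20, 32, 37, 50, 57, 71, 79, 89, 103, 115, 122, 130, 139, 150]

Fragments:
  [0,4): 4 bp
  [4,20): 16 bp
  [20,32): 12 bp
  [32,37): 5 bp
  [37,50): 13 bp
  [50,57): 7 bp
  [57,71): 14 bp
  [71,79): 8 bp
  [79,89): 10 bp
  [89,103): 14 bp
  [103,115): 12 bp
  [115,122): 7 bp
  [122,130): 8 bp
  [130,139): 9 bp
  [139,150): 11 bp
  [150,153): 3 bp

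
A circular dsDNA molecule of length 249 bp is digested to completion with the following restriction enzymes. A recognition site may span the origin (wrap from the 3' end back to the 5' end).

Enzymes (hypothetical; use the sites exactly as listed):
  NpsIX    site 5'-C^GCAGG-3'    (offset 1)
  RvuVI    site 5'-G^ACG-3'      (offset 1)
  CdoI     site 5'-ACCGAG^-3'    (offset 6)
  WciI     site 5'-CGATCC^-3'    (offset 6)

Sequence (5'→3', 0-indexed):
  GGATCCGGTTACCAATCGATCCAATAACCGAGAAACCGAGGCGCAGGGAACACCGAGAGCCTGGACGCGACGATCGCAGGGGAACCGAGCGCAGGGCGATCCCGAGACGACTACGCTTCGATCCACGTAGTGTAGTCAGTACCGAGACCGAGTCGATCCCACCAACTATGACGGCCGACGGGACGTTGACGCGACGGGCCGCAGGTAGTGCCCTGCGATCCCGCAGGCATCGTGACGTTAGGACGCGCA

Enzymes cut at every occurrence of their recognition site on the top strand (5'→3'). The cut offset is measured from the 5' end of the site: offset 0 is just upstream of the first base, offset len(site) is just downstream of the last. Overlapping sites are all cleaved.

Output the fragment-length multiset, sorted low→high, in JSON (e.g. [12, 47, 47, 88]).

Per-enzyme occurrences:
  NpsIX CGCAGG/1: at [41, 74, 89, 199, 221, 245] ⇒ [42, 75, 90, 200, 222, 246]
  RvuVI GACG/1: at [63, 68, 105, 169, 176, 181, 187, 192, 233, 241] ⇒ [64, 69, 106, 170, 177, 182, 188, 193, 234, 242]
  CdoI ACCGAG/6: at [26, 34, 51, 83, 140, 146] ⇒ [32, 40, 57, 89, 146, 152]
  WciI CGATCC/6: at [16, 96, 118, 153, 215] ⇒ [22, 102, 124, 159, 221]

Pooled cuts: [22, 32, 40, 42, 57, 64, 69, 75, 89, 90, 102, 106, 124, 146, 152, 159, 170, 177, 182, 188, 193, 200, 221, 222, 234, 242, 246]

Fragment lengths:
  22→32: 10 bp
  32→40: 8 bp
  40→42: 2 bp
  42→57: 15 bp
  57→64: 7 bp
  64→69: 5 bp
  69→75: 6 bp
  75→89: 14 bp
  89→90: 1 bp
  90→102: 12 bp
  102→106: 4 bp
  106→124: 18 bp
  124→146: 22 bp
  146→152: 6 bp
  152→159: 7 bp
  159→170: 11 bp
  170→177: 7 bp
  177→182: 5 bp
  182→188: 6 bp
  188→193: 5 bp
  193→200: 7 bp
  200→221: 21 bp
  221→222: 1 bp
  222→234: 12 bp
  234→242: 8 bp
  242→246: 4 bp
  246→22 (wrap): 249-246+22 = 25 bp

[1,1,2,4,4,5,5,5,6,6,6,7,7,7,7,8,8,10,11,12,12,14,15,18,21,22,25]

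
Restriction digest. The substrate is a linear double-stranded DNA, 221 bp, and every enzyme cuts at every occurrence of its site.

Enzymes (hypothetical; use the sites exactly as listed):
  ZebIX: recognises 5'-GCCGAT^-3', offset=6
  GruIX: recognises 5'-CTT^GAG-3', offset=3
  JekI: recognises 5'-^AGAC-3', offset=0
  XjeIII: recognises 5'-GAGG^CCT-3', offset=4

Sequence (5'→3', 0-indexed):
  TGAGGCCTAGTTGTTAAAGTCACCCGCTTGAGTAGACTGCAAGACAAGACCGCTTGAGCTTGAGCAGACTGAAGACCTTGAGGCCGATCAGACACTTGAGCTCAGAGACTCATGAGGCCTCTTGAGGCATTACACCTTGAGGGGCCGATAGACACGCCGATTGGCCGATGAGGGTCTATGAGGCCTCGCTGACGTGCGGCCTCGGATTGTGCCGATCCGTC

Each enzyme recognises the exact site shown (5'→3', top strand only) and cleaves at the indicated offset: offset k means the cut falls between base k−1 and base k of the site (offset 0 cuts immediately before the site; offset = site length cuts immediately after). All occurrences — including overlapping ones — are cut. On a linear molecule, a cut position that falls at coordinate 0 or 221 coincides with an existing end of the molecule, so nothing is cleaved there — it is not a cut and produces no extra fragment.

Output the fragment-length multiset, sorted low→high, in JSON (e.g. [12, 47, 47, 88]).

Site scan:
  ZebIX GCCGAT/6: at [82, 143, 155, 163, 210] ⇒ [88, 149, 161, 169, 216]
  GruIX CTTGAG/3: at [26, 52, 58, 76, 94, 120, 135] ⇒ [29, 55, 61, 79, 97, 123, 138]
  JekI AGAC/0: at [33, 41, 46, 65, 72, 89, 105, 149] ⇒ [33, 41, 46, 65, 72, 89, 105, 149]
  XjeIII GAGGCCT/4: at [1, 113, 179] ⇒ [5, 117, 183]

Pooled cuts: [5, 29, 33, 41, 46, 55, 61, 65, 72, 79, 88, 89, 97, 105, 117, 123, 138, 149, 161, 169, 183, 216]

Fragments:
  [0,5): 5 bp
  [5,29): 24 bp
  [29,33): 4 bp
  [33,41): 8 bp
  [41,46): 5 bp
  [46,55): 9 bp
  [55,61): 6 bp
  [61,65): 4 bp
  [65,72): 7 bp
  [72,79): 7 bp
  [79,88): 9 bp
  [88,89): 1 bp
  [89,97): 8 bp
  [97,105): 8 bp
  [105,117): 12 bp
  [117,123): 6 bp
  [123,138): 15 bp
  [138,149): 11 bp
  [149,161): 12 bp
  [161,169): 8 bp
  [169,183): 14 bp
  [183,216): 33 bp
  [216,221): 5 bp

[1,4,4,5,5,5,6,6,7,7,8,8,8,8,9,9,11,12,12,14,15,24,33]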